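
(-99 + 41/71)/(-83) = 6988/5893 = 1.19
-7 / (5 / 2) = -14 / 5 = -2.80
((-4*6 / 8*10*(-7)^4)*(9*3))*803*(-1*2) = 3123364860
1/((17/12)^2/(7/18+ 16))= 8.17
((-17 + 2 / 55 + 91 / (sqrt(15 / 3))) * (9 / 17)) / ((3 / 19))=79.57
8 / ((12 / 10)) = 20 / 3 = 6.67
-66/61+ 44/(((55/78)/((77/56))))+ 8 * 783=1936359/305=6348.72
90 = 90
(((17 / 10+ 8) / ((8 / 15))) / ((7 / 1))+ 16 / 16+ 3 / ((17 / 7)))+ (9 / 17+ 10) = 29251 / 1904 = 15.36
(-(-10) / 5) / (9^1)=0.22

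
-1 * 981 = -981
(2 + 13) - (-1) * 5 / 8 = 15.62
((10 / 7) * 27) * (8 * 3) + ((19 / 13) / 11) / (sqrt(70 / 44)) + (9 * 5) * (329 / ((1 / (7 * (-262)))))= -190060110 / 7 + 19 * sqrt(770) / 5005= -27151444.18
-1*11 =-11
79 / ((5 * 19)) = 79 / 95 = 0.83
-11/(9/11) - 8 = -193/9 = -21.44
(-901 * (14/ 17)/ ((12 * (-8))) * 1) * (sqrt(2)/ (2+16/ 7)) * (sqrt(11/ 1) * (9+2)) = 28567 * sqrt(22)/ 1440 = 93.05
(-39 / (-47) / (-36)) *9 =-39 / 188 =-0.21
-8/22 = -4/11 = -0.36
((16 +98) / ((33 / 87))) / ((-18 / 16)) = -8816 / 33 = -267.15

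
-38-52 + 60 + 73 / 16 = -407 / 16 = -25.44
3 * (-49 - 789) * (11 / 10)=-13827 / 5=-2765.40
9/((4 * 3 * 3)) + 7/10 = 19/20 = 0.95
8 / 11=0.73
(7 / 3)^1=7 / 3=2.33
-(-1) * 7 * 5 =35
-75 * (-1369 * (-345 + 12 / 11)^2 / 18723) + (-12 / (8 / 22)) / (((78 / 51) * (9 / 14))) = 19101095314226 / 29451279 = 648565.90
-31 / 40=-0.78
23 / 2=11.50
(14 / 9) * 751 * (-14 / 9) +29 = -144847 / 81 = -1788.23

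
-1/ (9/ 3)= -1/ 3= -0.33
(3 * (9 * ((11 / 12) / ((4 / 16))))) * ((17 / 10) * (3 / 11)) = 459 / 10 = 45.90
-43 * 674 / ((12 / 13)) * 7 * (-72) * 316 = 5000438352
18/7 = 2.57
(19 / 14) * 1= 19 / 14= 1.36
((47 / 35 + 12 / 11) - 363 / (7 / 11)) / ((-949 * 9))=0.07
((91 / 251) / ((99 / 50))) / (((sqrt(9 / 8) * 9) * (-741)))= -700 * sqrt(2) / 38242611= -0.00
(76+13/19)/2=1457/38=38.34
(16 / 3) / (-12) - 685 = -6169 / 9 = -685.44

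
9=9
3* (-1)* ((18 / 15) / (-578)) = 9 / 1445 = 0.01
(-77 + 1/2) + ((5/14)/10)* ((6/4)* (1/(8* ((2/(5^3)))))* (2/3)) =-34147/448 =-76.22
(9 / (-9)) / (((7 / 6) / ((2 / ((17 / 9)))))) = -108 / 119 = -0.91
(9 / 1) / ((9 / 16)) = 16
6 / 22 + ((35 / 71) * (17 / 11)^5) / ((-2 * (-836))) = 5263882171 / 19118686312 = 0.28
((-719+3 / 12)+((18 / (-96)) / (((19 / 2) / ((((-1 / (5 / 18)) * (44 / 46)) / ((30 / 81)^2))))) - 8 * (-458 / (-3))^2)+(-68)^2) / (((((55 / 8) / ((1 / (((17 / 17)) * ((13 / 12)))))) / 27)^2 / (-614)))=41135271974222540544 / 27925665625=1473027448.18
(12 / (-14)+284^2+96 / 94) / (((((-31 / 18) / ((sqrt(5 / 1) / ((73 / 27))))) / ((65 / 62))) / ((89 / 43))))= -37302943177890 * sqrt(5) / 992454491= -84046.09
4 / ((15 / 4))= 16 / 15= 1.07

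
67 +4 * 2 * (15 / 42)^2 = 3333 / 49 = 68.02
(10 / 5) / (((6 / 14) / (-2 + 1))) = -14 / 3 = -4.67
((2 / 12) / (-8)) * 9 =-3 / 16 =-0.19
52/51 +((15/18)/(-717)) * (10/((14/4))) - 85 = -21497227/255969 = -83.98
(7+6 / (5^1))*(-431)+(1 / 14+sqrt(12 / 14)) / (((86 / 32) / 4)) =-5318811 / 1505+64*sqrt(42) / 301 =-3532.72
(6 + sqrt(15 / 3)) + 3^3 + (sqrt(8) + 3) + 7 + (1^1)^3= 49.06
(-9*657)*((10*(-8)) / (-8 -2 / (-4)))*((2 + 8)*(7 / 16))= -275940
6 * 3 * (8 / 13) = 144 / 13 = 11.08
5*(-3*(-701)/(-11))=-10515/11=-955.91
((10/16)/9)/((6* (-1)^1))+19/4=2047/432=4.74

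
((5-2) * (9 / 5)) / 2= 27 / 10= 2.70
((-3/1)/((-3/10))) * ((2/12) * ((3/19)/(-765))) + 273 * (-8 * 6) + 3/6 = -76183751/5814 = -13103.50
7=7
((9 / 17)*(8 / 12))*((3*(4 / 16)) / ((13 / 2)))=9 / 221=0.04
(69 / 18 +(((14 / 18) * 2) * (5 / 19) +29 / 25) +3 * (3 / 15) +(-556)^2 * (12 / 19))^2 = 2786848692156232729 / 73102500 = 38122481339.98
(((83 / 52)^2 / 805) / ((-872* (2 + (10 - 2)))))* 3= -20667 / 18980998400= -0.00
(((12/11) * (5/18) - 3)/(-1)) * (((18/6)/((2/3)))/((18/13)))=1157/132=8.77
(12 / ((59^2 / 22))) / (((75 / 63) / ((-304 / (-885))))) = 561792 / 25672375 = 0.02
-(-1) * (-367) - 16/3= -1117/3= -372.33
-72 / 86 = -36 / 43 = -0.84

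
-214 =-214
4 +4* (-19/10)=-18/5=-3.60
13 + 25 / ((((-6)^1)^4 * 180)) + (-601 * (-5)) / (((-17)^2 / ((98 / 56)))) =420640277 / 13483584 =31.20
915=915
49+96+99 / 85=12424 / 85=146.16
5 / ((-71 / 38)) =-190 / 71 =-2.68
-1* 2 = -2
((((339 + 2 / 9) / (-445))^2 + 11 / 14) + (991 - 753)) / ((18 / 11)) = 146.28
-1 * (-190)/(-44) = -95/22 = -4.32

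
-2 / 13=-0.15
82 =82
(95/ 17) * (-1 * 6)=-570/ 17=-33.53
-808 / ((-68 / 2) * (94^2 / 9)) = 909 / 37553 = 0.02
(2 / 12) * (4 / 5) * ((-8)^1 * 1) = -16 / 15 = -1.07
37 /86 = 0.43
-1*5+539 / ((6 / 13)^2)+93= 94259 / 36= 2618.31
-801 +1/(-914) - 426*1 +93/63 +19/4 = -46863107/38388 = -1220.77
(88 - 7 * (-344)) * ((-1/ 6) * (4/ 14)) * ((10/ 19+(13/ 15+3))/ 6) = -520832/ 5985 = -87.02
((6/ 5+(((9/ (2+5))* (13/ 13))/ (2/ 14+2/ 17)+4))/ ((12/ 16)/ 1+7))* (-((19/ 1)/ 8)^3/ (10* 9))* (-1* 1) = 10775489/ 55353600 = 0.19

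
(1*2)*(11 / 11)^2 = 2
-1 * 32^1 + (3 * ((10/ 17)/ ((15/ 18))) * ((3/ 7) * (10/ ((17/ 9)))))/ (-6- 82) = -713311/ 22253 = -32.05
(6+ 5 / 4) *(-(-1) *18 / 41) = 261 / 82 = 3.18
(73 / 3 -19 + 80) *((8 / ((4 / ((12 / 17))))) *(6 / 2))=6144 / 17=361.41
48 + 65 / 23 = 1169 / 23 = 50.83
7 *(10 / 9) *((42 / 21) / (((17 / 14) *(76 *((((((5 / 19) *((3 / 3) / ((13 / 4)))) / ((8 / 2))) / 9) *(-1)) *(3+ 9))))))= -637 / 102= -6.25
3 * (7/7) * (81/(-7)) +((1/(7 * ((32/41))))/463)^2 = -373393067375/10756178944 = -34.71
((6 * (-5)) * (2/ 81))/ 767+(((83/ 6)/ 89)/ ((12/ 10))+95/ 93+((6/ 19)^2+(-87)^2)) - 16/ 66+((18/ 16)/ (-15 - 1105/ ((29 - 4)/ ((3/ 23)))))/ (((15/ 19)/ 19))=10935414837371926049/ 1444820085247968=7568.70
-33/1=-33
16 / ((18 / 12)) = 32 / 3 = 10.67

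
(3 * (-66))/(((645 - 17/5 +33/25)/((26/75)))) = -1716/16073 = -0.11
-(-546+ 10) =536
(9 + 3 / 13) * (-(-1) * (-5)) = -600 / 13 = -46.15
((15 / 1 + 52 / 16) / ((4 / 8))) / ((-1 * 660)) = -73 / 1320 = -0.06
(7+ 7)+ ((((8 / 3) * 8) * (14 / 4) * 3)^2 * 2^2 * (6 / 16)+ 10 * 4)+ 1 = 75319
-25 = -25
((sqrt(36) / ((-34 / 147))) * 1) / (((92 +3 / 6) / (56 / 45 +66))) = -17444 / 925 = -18.86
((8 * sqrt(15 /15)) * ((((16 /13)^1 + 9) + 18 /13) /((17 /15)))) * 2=36240 /221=163.98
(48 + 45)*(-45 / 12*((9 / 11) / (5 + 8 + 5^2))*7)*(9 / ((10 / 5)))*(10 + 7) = -13446405 / 3344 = -4021.05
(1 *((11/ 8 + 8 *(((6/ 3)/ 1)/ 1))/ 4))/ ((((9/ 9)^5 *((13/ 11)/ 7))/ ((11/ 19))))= 117733/ 7904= 14.90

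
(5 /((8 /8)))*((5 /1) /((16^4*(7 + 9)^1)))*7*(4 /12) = 175 /3145728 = 0.00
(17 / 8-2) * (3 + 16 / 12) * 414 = 897 / 4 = 224.25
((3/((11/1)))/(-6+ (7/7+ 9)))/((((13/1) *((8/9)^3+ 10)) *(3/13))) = 729/343288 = 0.00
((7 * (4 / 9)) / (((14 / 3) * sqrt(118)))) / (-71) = -sqrt(118) / 12567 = -0.00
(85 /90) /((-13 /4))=-34 /117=-0.29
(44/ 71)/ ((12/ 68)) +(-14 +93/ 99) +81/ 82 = -8.56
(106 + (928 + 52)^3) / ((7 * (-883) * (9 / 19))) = -5960883338 / 18543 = -321462.73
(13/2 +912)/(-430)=-1837/860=-2.14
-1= -1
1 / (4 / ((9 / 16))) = 9 / 64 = 0.14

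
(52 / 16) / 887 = 13 / 3548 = 0.00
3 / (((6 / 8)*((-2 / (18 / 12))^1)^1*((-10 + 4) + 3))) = 1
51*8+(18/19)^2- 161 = 89491/361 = 247.90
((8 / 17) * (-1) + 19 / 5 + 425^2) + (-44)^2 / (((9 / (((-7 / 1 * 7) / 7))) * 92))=3177867476 / 17595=180611.96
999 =999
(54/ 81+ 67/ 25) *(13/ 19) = 3263/ 1425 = 2.29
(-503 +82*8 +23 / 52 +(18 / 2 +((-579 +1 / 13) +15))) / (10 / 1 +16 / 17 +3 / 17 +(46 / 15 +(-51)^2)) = -5323635 / 34677344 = -0.15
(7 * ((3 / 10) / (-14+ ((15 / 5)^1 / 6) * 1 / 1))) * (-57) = 133 / 15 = 8.87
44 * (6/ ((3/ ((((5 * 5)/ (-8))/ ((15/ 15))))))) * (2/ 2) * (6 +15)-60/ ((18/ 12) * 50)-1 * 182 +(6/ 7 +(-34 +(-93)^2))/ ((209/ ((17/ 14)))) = -605011863/ 102410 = -5907.74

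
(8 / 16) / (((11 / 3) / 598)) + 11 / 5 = 4606 / 55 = 83.75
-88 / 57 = -1.54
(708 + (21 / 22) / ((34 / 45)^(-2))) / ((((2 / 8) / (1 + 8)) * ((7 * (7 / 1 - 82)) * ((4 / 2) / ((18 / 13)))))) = -21043784 / 625625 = -33.64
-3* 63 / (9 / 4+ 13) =-756 / 61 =-12.39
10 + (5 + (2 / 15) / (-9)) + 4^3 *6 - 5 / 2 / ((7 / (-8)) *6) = 377491 / 945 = 399.46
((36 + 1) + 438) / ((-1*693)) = -475 / 693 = -0.69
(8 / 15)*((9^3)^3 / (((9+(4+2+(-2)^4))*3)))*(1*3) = 1033121304 / 155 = 6665298.74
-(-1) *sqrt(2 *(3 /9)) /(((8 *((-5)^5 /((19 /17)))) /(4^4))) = -608 *sqrt(6) /159375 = -0.01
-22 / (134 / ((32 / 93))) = -352 / 6231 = -0.06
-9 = -9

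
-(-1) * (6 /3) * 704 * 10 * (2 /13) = 28160 /13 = 2166.15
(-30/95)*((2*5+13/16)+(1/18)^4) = -567527/166212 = -3.41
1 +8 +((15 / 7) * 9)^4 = 332172234 / 2401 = 138347.45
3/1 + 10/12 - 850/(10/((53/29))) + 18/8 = -51943/348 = -149.26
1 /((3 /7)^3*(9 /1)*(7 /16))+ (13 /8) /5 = 34519 /9720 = 3.55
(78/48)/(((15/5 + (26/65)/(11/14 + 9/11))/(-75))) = -1204125/32104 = -37.51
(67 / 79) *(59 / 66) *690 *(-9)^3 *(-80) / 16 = 1656998775 / 869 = 1906788.00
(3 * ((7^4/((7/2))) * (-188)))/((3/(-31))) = 3998008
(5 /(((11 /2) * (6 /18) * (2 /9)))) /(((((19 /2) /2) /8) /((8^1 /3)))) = 11520 /209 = 55.12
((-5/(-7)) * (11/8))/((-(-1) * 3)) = 55/168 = 0.33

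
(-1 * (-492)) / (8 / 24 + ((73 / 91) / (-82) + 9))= 11013912 / 208717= 52.77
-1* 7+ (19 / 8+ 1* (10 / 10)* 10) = 43 / 8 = 5.38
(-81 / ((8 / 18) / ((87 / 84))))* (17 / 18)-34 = -47549 / 224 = -212.27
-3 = -3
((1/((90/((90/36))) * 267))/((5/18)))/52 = 1/138840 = 0.00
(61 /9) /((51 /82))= 5002 /459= 10.90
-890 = -890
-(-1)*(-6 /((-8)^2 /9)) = -27 /32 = -0.84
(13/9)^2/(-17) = -169/1377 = -0.12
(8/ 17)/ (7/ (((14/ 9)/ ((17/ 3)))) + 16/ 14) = 112/ 6341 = 0.02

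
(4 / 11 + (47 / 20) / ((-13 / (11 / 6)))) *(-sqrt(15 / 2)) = -553 *sqrt(30) / 34320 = -0.09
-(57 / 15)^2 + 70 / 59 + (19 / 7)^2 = -425426 / 72275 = -5.89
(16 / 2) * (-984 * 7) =-55104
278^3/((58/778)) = 8357646328/29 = 288194700.97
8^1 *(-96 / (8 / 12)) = -1152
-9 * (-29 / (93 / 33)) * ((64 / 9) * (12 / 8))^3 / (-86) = -5226496 / 3999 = -1306.95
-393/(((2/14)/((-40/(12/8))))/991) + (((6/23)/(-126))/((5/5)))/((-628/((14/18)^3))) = 2296514754233329/31589028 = 72699760.00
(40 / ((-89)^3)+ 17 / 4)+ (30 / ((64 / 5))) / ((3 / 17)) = 395486329 / 22559008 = 17.53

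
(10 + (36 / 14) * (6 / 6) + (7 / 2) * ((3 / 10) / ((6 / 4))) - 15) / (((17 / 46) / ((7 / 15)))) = -2.18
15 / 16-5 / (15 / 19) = -259 / 48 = -5.40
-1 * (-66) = 66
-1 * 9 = -9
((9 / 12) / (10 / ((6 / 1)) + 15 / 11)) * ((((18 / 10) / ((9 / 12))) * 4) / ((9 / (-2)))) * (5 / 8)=-33 / 100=-0.33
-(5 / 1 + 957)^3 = -890277128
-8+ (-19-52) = -79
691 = 691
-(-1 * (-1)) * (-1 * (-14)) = -14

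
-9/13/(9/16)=-16/13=-1.23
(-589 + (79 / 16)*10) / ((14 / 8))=-4317 / 14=-308.36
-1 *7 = -7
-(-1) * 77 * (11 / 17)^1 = 847 / 17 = 49.82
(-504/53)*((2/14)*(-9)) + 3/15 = 3293/265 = 12.43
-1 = -1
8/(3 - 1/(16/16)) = 4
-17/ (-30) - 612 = -18343/ 30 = -611.43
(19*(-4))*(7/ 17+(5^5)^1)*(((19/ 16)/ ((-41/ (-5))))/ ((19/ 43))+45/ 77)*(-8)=1733331.39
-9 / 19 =-0.47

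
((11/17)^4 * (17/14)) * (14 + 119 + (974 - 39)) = 7818294/34391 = 227.34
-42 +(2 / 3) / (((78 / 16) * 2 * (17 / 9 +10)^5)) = -7657932397134 / 182331724991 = -42.00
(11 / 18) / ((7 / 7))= 11 / 18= 0.61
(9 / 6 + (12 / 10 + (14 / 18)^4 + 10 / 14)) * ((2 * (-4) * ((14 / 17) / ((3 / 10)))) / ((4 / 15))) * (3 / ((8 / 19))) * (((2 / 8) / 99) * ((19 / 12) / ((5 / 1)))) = -626749789 / 353349216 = -1.77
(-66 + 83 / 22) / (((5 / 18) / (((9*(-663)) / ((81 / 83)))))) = 75334701 / 55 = 1369721.84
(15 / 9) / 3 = 5 / 9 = 0.56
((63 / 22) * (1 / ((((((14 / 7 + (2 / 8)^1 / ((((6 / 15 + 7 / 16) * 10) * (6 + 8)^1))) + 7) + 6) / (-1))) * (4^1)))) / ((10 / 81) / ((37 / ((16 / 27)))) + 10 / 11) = -48794157 / 931566400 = -0.05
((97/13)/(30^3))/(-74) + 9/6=38960903/25974000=1.50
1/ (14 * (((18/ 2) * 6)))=1/ 756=0.00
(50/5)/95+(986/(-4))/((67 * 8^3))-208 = -271010967/1303552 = -207.90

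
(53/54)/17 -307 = -281773/918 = -306.94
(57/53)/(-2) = -0.54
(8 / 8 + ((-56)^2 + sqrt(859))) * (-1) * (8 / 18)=-12548 / 9 - 4 * sqrt(859) / 9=-1407.25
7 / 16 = 0.44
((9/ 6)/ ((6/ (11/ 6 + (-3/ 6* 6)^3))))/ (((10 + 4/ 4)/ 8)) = -151/ 33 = -4.58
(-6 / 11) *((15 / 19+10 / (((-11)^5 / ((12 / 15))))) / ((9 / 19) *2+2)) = -7246839 / 49603708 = -0.15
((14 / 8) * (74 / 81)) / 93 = 259 / 15066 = 0.02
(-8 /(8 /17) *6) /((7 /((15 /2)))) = -765 /7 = -109.29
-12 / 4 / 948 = -0.00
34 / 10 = 17 / 5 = 3.40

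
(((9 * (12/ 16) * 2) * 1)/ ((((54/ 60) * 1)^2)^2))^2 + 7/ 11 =275413343/ 649539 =424.01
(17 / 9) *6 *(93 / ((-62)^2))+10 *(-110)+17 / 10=-170194 / 155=-1098.03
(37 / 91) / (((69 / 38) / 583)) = 819698 / 6279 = 130.55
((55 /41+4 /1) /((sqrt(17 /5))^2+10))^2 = 1199025 /7546009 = 0.16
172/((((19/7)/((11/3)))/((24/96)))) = 58.09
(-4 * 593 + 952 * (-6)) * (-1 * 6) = 48504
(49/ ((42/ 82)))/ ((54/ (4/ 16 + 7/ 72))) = 7175/ 11664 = 0.62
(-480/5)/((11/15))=-1440/11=-130.91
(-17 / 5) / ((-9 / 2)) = 34 / 45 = 0.76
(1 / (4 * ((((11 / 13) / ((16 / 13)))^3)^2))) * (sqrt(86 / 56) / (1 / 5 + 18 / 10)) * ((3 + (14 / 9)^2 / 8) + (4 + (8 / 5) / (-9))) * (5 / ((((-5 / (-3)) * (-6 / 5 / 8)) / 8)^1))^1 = -96821313536 * sqrt(301) / 1004475087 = -1672.30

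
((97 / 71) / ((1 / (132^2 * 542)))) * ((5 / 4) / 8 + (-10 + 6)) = -3521064789 / 71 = -49592461.82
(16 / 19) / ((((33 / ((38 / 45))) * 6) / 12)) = 64 / 1485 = 0.04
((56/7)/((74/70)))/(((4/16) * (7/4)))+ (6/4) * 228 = 13294/37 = 359.30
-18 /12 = -3 /2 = -1.50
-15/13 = -1.15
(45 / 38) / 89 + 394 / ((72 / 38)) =3164909 / 15219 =207.96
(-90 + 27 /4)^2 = 110889 /16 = 6930.56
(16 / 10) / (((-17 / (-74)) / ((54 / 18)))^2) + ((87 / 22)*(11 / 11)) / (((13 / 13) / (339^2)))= 14455967499 / 31790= 454733.17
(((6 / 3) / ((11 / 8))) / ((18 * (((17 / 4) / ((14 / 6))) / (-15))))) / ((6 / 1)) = -560 / 5049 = -0.11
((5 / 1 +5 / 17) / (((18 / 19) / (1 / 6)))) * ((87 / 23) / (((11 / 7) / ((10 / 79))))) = 96425 / 339779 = 0.28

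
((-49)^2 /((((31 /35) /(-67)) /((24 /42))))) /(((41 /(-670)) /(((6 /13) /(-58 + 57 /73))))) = -944160596400 /69016571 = -13680.20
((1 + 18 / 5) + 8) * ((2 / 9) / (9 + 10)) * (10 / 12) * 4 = 28 / 57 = 0.49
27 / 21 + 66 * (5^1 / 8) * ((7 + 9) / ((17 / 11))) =50973 / 119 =428.34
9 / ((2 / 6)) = 27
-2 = -2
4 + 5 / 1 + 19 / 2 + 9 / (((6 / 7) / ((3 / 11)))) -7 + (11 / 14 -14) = 177 / 154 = 1.15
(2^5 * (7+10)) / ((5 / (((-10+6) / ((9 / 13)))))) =-628.62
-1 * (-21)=21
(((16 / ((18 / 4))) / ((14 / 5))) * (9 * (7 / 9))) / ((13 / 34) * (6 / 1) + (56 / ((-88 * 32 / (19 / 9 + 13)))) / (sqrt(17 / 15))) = 7120960 * sqrt(255) / 234906081 + 308056320 / 78302027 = 4.42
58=58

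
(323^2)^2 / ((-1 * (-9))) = 10884540241 / 9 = 1209393360.11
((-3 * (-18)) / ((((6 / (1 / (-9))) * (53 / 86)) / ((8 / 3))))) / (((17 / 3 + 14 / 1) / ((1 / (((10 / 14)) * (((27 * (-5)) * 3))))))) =4816 / 6332175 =0.00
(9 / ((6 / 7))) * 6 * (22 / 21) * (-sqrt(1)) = -66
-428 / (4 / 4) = -428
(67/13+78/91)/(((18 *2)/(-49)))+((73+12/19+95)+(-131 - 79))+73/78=-432277/8892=-48.61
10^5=100000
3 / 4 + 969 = 3879 / 4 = 969.75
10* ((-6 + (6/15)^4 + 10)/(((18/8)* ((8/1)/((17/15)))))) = 2.53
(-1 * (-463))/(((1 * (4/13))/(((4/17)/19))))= 6019/323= 18.63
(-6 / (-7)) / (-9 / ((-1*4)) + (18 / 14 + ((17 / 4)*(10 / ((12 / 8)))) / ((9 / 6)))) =216 / 5651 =0.04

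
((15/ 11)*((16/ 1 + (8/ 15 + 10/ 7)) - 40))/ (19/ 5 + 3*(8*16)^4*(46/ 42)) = -11570/ 339570853303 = -0.00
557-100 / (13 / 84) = -1159 / 13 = -89.15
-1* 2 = -2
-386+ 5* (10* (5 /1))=-136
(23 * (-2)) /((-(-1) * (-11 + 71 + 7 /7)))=-46 /61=-0.75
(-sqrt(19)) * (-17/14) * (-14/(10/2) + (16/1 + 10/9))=782 * sqrt(19)/45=75.75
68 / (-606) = -34 / 303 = -0.11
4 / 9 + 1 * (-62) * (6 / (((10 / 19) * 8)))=-15823 / 180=-87.91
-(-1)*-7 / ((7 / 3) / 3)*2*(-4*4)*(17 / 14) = 2448 / 7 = 349.71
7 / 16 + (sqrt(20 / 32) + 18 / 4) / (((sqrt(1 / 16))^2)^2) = 64 * sqrt(10) + 18439 / 16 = 1354.82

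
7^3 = 343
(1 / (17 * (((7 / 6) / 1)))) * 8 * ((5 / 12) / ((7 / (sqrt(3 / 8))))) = 5 * sqrt(6) / 833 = 0.01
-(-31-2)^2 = -1089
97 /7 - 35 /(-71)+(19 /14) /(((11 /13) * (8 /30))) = 890671 /43736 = 20.36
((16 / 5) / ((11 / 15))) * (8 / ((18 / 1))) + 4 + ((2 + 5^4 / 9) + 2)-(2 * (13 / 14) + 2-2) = 53726 / 693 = 77.53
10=10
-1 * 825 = -825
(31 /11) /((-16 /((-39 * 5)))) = 6045 /176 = 34.35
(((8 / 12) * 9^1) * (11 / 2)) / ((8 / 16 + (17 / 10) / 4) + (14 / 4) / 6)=3960 / 181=21.88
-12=-12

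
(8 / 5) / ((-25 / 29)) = -232 / 125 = -1.86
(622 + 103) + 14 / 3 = 2189 / 3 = 729.67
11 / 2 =5.50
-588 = -588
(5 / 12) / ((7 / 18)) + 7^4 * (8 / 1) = 268927 / 14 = 19209.07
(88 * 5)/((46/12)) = 2640/23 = 114.78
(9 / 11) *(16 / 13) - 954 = -136278 / 143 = -952.99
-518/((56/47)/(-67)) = 116513/4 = 29128.25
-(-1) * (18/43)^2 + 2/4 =2497/3698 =0.68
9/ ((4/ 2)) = 9/ 2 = 4.50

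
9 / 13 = 0.69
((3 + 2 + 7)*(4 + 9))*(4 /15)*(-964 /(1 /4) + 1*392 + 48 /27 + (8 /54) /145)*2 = -5638711936 /19575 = -288056.80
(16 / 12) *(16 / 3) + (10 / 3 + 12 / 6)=112 / 9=12.44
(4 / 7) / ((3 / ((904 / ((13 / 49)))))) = 649.03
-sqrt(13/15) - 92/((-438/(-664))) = -30544/219 - sqrt(195)/15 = -140.40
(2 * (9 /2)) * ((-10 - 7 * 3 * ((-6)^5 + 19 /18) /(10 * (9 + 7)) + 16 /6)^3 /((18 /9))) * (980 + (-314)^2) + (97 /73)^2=20342108646048461038602767 /43655168000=465972520047304.85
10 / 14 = 5 / 7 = 0.71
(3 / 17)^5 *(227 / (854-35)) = 6129 / 129206987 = 0.00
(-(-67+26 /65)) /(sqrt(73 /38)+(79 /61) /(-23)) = 1402531398 /717283495+655480197* sqrt(2774) /717283495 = 50.09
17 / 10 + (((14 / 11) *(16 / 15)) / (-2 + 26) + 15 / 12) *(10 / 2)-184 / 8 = -29239 / 1980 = -14.77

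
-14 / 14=-1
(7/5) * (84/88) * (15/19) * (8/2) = 882/209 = 4.22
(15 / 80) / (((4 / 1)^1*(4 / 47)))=141 / 256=0.55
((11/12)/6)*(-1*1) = -0.15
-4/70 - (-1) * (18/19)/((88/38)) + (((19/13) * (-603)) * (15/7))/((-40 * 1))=272071/5720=47.56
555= 555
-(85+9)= -94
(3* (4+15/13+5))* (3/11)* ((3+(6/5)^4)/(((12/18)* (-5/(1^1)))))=-513702/40625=-12.64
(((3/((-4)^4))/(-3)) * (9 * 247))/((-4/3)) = 6669/1024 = 6.51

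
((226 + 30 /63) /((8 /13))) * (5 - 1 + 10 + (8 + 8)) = 77285 /7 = 11040.71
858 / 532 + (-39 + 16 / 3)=-25579 / 798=-32.05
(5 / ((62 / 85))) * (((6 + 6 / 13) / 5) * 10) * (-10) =-357000 / 403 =-885.86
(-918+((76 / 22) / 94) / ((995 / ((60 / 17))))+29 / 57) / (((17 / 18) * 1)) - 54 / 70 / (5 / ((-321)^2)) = -16869.22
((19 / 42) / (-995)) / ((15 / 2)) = -19 / 313425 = -0.00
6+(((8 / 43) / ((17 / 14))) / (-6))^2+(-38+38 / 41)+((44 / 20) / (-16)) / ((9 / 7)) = -163945116559 / 5258112240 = -31.18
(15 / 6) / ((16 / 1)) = 5 / 32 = 0.16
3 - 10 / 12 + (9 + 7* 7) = 361 / 6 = 60.17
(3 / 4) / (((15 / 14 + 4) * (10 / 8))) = 42 / 355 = 0.12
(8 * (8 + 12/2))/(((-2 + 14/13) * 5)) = -24.27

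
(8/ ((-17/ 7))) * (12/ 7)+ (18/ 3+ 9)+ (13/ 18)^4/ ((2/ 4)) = 8831129/ 892296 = 9.90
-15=-15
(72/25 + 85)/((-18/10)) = -2197/45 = -48.82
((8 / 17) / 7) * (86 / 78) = 344 / 4641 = 0.07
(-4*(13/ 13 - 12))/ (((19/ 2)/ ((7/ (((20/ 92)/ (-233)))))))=-3301144/ 95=-34748.88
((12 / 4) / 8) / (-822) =-1 / 2192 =-0.00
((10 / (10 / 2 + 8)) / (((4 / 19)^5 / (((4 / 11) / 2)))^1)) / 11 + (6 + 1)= 15199311 / 402688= 37.74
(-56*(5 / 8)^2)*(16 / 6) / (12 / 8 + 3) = -350 / 27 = -12.96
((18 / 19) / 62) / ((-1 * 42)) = -3 / 8246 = -0.00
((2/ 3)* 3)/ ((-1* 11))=-0.18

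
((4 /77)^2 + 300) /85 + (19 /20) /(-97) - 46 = -8306540579 /195538420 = -42.48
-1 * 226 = -226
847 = 847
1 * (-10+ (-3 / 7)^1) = -10.43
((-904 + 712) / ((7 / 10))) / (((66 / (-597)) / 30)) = 5731200 / 77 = 74431.17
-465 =-465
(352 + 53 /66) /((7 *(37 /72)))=279420 /2849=98.08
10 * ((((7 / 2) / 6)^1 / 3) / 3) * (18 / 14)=0.83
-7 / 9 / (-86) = 7 / 774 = 0.01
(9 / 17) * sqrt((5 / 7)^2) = 45 / 119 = 0.38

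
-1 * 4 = -4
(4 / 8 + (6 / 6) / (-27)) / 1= 25 / 54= 0.46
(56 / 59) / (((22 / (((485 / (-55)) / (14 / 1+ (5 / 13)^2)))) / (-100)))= 45900400 / 17069349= 2.69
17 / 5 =3.40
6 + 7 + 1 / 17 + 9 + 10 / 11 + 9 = 5978 / 187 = 31.97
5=5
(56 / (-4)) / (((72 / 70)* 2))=-245 / 36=-6.81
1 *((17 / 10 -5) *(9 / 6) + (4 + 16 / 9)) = 149 / 180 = 0.83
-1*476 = -476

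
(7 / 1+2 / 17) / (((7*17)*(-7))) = -121 / 14161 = -0.01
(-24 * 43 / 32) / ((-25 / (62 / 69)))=1333 / 1150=1.16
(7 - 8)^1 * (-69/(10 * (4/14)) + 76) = -1037/20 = -51.85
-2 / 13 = -0.15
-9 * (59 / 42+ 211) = -1911.64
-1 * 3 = -3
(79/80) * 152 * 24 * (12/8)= 27018/5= 5403.60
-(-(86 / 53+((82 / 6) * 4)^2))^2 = -2034223292644 / 227529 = -8940501.18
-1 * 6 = -6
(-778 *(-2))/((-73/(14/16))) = -2723/146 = -18.65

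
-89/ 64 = -1.39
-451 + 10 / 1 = -441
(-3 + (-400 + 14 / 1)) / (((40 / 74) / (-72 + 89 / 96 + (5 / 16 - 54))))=172384961 / 1920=89783.83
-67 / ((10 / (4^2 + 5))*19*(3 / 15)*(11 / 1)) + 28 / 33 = -287 / 114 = -2.52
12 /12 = 1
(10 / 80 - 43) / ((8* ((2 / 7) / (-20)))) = 12005 / 32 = 375.16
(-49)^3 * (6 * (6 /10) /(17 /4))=-8470728 /85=-99655.62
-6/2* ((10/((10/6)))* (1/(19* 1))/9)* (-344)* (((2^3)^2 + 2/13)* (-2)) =-1147584/247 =-4646.09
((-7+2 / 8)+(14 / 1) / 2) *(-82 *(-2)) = 41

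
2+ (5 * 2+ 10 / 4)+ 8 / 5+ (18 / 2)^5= 59065.10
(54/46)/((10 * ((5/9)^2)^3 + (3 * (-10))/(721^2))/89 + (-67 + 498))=663864364577043/243738439887907877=0.00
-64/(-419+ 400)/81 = 0.04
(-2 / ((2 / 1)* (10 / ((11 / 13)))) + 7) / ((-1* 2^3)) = -899 / 1040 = -0.86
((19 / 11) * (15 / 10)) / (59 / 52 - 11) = -26 / 99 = -0.26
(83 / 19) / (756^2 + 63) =83 / 10860381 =0.00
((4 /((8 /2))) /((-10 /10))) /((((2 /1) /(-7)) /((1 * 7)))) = 49 /2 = 24.50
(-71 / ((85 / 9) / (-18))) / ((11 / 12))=138024 / 935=147.62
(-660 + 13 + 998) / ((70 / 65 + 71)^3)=0.00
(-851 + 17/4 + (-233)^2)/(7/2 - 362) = -213769/1434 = -149.07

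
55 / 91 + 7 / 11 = 1242 / 1001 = 1.24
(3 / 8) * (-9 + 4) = -15 / 8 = -1.88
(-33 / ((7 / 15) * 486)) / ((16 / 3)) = -55 / 2016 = -0.03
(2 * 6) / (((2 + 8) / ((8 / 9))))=16 / 15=1.07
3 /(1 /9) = 27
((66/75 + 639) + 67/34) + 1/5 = 545743/850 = 642.05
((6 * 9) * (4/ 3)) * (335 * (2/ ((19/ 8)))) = 20311.58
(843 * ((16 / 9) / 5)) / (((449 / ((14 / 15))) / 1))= 62944 / 101025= 0.62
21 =21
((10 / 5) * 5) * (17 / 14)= 85 / 7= 12.14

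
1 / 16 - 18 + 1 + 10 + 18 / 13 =-1155 / 208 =-5.55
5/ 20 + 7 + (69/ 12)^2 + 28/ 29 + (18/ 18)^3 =19617/ 464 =42.28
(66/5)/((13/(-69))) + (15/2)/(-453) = -1375633/19630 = -70.08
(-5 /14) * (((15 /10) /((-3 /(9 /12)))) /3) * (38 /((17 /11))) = 1045 /952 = 1.10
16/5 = 3.20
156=156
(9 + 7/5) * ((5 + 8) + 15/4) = 871/5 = 174.20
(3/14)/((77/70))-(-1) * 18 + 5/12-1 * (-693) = 711.61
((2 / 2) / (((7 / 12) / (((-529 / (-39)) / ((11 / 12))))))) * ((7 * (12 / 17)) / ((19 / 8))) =2437632 / 46189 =52.78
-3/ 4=-0.75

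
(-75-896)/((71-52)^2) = -971/361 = -2.69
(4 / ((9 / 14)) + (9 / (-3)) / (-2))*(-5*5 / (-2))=3475 / 36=96.53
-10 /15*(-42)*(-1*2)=-56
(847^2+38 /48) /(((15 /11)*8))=37879237 /576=65762.56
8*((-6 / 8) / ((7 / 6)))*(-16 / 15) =192 / 35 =5.49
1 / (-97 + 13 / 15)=-15 / 1442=-0.01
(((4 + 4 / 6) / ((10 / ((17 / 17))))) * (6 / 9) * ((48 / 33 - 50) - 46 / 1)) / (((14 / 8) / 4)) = -6656 / 99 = -67.23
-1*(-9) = 9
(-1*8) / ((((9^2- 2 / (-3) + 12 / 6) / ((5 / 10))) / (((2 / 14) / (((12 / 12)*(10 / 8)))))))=-48 / 8785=-0.01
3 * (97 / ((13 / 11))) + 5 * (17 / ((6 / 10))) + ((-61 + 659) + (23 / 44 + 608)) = 2736025 / 1716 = 1594.42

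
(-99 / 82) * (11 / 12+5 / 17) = -8151 / 5576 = -1.46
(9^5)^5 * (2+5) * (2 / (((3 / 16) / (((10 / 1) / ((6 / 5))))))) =446692081230486055234821600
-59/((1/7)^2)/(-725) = 2891/725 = 3.99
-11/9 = -1.22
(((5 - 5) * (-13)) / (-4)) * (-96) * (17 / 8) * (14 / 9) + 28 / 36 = 7 / 9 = 0.78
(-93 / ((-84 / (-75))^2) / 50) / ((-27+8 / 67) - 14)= 51925 / 1431584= 0.04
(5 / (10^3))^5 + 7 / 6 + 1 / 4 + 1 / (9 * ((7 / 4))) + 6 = 150800000000063 / 20160000000000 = 7.48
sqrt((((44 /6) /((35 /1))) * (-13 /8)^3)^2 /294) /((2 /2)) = 24167 * sqrt(6) /1128960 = 0.05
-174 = -174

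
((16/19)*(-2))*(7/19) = -224/361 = -0.62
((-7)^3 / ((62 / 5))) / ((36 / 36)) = -1715 / 62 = -27.66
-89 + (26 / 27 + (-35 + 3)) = -3241 / 27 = -120.04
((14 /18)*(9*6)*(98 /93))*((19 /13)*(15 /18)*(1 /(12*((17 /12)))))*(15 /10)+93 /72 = 994421 /164424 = 6.05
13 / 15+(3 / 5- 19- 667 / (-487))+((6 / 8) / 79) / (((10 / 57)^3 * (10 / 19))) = -59201714539 / 4616760000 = -12.82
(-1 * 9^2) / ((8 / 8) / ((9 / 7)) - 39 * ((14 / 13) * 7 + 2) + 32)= 729 / 3053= 0.24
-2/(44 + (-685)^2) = -0.00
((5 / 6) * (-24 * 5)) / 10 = -10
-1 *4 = -4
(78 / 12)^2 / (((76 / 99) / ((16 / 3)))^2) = 736164 / 361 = 2039.24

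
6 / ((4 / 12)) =18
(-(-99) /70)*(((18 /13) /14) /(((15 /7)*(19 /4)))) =594 /43225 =0.01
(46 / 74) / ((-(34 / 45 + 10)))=-1035 / 17908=-0.06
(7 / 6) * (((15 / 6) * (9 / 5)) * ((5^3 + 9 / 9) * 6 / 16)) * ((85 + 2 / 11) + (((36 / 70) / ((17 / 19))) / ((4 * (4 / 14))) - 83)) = 39852729 / 59840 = 665.99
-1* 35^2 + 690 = -535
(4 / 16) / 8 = 1 / 32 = 0.03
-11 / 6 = -1.83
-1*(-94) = 94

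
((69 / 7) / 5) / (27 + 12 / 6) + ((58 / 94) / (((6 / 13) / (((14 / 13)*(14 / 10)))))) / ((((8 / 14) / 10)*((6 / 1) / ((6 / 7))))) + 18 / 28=822889 / 143115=5.75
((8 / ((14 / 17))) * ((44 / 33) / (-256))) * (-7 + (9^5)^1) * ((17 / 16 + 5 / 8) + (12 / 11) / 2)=-65743267 / 9856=-6670.38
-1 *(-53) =53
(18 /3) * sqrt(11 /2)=3 * sqrt(22)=14.07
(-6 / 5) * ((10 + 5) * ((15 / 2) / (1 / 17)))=-2295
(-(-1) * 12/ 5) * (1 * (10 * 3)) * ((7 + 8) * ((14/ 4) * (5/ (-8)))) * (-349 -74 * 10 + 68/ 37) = 190063125/ 74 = 2568420.61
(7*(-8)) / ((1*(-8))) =7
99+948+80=1127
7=7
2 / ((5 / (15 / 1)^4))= 20250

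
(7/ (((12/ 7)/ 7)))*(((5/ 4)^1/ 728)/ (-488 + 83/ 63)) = -5145/ 51019904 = -0.00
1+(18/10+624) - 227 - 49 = 1754/5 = 350.80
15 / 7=2.14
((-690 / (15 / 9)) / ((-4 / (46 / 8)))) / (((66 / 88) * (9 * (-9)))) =-529 / 54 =-9.80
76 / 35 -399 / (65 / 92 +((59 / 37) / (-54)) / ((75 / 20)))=-19179227456 / 33710915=-568.93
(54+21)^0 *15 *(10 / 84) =25 / 14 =1.79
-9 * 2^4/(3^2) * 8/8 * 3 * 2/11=-96/11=-8.73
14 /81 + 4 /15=178 /405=0.44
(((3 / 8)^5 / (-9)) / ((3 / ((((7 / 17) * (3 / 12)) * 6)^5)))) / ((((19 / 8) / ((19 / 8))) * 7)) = -5250987 / 1488827973632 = -0.00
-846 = -846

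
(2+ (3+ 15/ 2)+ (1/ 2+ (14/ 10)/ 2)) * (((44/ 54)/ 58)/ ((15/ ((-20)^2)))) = 12056/ 2349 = 5.13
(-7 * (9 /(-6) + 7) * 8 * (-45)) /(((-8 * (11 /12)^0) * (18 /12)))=-1155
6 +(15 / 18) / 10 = 73 / 12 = 6.08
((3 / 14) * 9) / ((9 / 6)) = 9 / 7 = 1.29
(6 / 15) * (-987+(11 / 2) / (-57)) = -112529 / 285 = -394.84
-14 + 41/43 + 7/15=-8114/645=-12.58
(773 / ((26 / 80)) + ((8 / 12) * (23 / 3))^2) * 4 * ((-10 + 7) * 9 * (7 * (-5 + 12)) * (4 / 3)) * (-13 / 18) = 992554976 / 81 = 12253765.14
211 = 211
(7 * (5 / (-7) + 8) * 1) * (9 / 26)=459 / 26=17.65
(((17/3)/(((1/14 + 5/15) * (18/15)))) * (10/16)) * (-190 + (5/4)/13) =-1728125/1248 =-1384.72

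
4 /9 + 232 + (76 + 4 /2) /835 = 1747522 /7515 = 232.54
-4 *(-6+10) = -16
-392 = -392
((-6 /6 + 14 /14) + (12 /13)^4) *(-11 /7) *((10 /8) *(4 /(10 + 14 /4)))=-84480 /199927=-0.42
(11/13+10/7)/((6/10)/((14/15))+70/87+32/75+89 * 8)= 0.00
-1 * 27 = -27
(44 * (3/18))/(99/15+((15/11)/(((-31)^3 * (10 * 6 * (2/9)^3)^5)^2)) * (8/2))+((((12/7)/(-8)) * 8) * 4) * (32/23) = -144215953411409647195426353559922176/17108966335218236636624103528090801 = -8.43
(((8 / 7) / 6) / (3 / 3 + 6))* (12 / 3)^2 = 64 / 147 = 0.44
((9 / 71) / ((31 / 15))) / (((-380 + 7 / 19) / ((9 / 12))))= -7695 / 63503252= -0.00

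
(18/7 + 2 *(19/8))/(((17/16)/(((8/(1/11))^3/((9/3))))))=558807040/357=1565285.83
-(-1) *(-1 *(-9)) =9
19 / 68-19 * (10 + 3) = -16777 / 68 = -246.72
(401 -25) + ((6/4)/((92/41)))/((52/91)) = 277597/736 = 377.17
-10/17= -0.59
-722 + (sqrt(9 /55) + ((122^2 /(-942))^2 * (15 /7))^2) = 3 * sqrt(55) /55 + 76489472676567598 /267939781641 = 285473.03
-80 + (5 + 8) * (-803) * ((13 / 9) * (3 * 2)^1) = -271654 / 3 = -90551.33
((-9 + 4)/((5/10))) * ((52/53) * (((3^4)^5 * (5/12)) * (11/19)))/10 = -831016948905/1007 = -825240267.04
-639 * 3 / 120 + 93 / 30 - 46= -471 / 8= -58.88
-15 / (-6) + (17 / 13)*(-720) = -939.04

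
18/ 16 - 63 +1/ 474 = -117311/ 1896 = -61.87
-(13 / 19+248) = -4725 / 19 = -248.68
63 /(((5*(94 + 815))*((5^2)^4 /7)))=49 /197265625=0.00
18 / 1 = 18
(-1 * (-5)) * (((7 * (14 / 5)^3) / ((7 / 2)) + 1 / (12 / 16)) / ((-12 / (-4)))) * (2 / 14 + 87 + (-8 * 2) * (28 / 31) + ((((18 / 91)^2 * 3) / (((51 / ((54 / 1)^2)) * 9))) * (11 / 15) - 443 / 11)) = 134227693376948 / 54005576625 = 2485.44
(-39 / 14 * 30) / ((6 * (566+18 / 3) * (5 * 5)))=-0.00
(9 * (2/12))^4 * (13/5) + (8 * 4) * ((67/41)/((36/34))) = 1846477/29520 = 62.55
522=522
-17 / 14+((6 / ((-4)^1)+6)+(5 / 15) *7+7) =265 / 21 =12.62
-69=-69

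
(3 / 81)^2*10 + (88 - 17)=71.01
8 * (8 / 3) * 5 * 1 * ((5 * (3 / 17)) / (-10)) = -160 / 17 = -9.41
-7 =-7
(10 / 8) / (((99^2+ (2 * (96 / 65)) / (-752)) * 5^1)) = 3055 / 119768172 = 0.00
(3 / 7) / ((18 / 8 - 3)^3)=-64 / 63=-1.02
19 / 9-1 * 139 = -1232 / 9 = -136.89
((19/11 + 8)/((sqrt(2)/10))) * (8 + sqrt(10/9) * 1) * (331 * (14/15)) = 495838 * sqrt(2) * (sqrt(10) + 24)/99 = 192391.46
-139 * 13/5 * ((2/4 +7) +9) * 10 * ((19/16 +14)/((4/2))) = -14490333/32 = -452822.91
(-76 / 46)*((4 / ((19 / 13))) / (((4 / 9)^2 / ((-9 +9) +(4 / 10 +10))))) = -27378 / 115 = -238.07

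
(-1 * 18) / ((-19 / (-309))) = -5562 / 19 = -292.74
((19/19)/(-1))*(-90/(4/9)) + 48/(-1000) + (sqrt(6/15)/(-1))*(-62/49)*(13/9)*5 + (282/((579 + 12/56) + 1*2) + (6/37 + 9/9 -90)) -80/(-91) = 120.76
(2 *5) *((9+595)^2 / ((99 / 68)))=248074880 / 99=2505806.87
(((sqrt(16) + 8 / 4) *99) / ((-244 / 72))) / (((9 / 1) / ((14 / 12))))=-1386 / 61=-22.72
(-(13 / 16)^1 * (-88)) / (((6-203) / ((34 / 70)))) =-2431 / 13790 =-0.18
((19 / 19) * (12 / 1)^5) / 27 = 9216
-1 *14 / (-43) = 14 / 43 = 0.33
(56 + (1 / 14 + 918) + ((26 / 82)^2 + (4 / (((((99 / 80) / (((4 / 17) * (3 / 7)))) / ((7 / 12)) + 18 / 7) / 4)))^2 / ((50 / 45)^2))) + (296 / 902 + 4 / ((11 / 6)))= 977.05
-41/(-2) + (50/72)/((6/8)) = 1157/54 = 21.43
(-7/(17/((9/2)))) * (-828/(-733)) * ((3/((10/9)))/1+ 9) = -1525797/62305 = -24.49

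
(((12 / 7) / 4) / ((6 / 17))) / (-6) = -17 / 84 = -0.20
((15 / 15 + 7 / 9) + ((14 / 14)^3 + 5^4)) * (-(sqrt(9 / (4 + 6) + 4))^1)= -3955 * sqrt(10) / 9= -1389.65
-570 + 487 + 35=-48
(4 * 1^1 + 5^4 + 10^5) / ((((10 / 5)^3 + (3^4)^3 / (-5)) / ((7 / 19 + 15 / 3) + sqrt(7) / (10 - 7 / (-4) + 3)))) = -51320790 / 10096619 - 2012580 * sqrt(7) / 31352659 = -5.25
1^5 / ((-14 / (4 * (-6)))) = 12 / 7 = 1.71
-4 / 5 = -0.80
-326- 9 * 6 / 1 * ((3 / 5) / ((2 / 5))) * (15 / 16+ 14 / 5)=-50299 / 80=-628.74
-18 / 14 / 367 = -9 / 2569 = -0.00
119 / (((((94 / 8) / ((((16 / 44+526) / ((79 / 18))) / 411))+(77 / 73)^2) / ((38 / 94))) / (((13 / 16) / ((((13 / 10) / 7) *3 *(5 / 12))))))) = 5860087926840 / 1440186472813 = 4.07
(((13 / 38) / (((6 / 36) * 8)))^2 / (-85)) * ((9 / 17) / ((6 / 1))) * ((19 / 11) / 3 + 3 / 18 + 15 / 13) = -190359 / 1468952320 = -0.00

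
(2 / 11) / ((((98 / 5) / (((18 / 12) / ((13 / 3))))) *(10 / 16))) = 36 / 7007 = 0.01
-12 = -12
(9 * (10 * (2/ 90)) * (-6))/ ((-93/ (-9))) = -36/ 31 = -1.16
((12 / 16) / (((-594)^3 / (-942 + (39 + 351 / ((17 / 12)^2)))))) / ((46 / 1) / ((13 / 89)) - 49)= 911833 / 93062355151392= 0.00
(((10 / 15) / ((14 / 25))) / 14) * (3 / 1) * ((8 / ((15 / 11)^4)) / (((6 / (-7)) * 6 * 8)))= -14641 / 1020600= -0.01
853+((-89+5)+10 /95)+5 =14708 /19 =774.11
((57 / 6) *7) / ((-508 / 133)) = -17689 / 1016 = -17.41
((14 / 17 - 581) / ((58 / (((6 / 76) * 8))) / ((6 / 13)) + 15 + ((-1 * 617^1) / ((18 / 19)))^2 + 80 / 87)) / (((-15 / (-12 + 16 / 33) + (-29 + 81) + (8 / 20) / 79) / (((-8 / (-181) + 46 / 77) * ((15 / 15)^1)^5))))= -26131265727660 / 1588098227547914291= -0.00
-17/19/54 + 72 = 73855/1026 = 71.98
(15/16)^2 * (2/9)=25/128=0.20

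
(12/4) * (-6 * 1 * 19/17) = -342/17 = -20.12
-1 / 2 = -0.50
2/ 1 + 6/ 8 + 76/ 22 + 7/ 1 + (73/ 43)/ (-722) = 9017257/ 683012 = 13.20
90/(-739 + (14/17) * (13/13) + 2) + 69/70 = 151287/175210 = 0.86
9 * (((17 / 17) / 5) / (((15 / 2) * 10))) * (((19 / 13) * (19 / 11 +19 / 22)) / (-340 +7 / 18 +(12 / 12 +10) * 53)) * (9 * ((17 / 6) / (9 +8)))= 87723 / 156620750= 0.00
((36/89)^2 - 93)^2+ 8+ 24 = 542757669161/62742241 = 8650.59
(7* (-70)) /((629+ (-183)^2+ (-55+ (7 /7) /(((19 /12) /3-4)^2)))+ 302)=-7656250 /536954421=-0.01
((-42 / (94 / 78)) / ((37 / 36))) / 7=-8424 / 1739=-4.84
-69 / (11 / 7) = -483 / 11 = -43.91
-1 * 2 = -2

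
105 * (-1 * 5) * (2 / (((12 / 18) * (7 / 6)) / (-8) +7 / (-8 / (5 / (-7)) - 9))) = -118800 / 349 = -340.40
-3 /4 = -0.75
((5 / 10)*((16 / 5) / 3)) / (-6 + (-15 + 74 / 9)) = -24 / 575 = -0.04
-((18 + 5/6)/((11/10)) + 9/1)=-862/33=-26.12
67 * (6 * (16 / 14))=3216 / 7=459.43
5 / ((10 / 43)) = 43 / 2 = 21.50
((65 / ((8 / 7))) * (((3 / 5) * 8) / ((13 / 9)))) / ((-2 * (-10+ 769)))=-63 / 506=-0.12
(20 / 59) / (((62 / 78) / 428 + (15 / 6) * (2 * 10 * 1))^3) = 0.00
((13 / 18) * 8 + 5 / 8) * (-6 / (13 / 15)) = -2305 / 52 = -44.33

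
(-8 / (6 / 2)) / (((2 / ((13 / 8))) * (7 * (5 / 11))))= -0.68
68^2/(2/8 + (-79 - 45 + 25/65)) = -240448/6415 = -37.48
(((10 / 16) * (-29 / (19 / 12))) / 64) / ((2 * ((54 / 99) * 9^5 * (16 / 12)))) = -1595 / 765904896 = -0.00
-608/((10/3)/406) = -370272/5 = -74054.40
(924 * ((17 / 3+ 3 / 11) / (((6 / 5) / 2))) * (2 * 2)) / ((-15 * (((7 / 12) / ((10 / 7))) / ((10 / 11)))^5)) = -17694720000000000 / 132632423693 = -133411.72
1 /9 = 0.11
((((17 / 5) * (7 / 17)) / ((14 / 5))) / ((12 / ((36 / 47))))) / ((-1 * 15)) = -1 / 470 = -0.00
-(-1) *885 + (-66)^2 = 5241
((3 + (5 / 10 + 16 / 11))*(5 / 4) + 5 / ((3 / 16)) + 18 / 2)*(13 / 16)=143663 / 4224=34.01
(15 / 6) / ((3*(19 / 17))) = 85 / 114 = 0.75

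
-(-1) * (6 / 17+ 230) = 3916 / 17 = 230.35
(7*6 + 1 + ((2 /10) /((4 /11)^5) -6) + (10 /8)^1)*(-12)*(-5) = 1070673 /256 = 4182.32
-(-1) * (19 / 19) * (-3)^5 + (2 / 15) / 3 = -242.96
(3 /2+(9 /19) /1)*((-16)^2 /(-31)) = -9600 /589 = -16.30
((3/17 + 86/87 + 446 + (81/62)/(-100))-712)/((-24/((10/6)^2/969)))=2428603999/76771032768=0.03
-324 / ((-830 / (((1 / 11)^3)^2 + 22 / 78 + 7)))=27168661602 / 9557571595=2.84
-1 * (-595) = 595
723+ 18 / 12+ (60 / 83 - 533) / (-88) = 730.55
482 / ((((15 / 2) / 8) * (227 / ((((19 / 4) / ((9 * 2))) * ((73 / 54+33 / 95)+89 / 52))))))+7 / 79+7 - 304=-1252848650447 / 4248776025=-294.87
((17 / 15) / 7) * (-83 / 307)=-1411 / 32235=-0.04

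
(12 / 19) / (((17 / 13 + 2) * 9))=0.02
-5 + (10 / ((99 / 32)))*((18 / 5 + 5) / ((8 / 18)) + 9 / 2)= 72.09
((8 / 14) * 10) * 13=520 / 7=74.29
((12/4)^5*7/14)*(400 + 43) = 53824.50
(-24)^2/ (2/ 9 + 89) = 5184/ 803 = 6.46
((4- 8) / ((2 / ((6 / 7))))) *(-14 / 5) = 24 / 5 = 4.80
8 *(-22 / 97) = -176 / 97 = -1.81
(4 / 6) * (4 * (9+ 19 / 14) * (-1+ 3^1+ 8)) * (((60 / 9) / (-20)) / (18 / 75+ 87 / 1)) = -145000 / 137403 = -1.06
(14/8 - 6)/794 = -17/3176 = -0.01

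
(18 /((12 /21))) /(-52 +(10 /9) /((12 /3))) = -81 /133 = -0.61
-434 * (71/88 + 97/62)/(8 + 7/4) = -105.55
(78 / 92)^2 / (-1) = -0.72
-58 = -58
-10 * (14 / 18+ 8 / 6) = -190 / 9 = -21.11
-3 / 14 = -0.21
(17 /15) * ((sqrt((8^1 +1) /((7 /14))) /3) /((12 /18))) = 17 * sqrt(2) /10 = 2.40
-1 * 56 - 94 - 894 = -1044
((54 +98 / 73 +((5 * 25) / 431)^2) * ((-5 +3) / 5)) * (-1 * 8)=2405168208 / 13560553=177.37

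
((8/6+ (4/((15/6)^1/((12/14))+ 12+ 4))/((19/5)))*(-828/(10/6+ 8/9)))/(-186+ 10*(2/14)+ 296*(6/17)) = 57744036/10277879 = 5.62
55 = 55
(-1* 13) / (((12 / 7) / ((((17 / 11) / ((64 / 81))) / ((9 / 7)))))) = -32487 / 2816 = -11.54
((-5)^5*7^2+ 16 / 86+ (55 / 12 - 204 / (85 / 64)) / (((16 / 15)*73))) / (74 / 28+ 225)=-215337829609 / 320127776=-672.66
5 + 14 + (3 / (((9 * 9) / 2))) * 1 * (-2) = 509 / 27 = 18.85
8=8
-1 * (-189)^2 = -35721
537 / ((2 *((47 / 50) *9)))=4475 / 141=31.74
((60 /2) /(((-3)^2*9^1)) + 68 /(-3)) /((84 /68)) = -1462 /81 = -18.05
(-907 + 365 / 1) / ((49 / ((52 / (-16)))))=3523 / 98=35.95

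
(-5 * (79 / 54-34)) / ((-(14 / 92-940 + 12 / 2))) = 0.17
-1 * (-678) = 678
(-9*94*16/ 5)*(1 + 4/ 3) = -6316.80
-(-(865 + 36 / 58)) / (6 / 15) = 125515 / 58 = 2164.05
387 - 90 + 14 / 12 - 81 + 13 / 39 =435 / 2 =217.50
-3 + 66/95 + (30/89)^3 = -151823211/66972055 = -2.27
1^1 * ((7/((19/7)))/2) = 49/38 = 1.29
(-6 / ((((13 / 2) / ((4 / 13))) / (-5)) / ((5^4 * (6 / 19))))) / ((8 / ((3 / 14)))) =7.51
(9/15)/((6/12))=1.20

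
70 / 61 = 1.15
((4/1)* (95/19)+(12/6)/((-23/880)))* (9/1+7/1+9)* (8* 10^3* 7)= -79130434.78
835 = 835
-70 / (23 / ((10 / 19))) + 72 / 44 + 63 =303007 / 4807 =63.03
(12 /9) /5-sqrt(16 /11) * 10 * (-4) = 48.51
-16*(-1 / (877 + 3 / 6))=32 / 1755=0.02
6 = 6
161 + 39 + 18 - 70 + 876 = 1024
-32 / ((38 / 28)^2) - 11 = -10243 / 361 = -28.37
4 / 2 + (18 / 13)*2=62 / 13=4.77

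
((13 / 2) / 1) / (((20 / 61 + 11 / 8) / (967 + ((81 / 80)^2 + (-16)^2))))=6212172473 / 1329600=4672.21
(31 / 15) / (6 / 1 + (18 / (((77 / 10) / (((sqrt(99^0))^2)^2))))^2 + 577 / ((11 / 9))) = 183799 / 43005015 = 0.00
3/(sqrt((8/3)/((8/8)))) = 3 * sqrt(6)/4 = 1.84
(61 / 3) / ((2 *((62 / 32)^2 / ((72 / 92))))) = 46848 / 22103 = 2.12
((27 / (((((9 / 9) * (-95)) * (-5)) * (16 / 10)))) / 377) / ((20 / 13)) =0.00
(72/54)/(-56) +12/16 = 61/84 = 0.73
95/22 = 4.32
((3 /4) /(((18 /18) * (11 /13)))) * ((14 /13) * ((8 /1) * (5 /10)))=42 /11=3.82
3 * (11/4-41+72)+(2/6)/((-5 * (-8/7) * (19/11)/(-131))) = 220763/2280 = 96.83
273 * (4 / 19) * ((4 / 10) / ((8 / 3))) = 819 / 95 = 8.62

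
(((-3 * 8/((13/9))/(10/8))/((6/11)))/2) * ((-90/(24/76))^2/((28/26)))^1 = -919002.86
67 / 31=2.16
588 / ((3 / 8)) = 1568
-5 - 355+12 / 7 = -2508 / 7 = -358.29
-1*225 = -225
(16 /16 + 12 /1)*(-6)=-78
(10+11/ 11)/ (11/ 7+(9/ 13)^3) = 169169/ 29270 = 5.78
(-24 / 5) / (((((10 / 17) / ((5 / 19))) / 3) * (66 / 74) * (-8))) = 1887 / 2090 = 0.90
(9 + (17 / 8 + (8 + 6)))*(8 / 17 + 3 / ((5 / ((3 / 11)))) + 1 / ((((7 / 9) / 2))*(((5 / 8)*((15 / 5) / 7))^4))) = 35249383199 / 2805000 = 12566.63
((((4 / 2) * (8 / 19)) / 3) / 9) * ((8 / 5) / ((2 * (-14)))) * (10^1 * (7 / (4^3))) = -1 / 513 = -0.00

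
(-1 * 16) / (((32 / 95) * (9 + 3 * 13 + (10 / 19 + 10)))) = -1805 / 2224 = -0.81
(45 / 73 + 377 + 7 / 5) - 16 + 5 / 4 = 531829 / 1460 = 364.27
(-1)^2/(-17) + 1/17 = 0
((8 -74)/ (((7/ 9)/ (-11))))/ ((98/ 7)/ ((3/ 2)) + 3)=19602/ 259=75.68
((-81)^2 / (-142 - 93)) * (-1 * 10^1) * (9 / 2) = 59049 / 47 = 1256.36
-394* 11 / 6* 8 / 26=-8668 / 39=-222.26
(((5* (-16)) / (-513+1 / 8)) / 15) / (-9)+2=221434 / 110781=2.00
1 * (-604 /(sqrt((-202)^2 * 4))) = -151 /101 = -1.50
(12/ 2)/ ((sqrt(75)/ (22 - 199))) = -122.63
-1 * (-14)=14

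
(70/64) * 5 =175/32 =5.47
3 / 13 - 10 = -127 / 13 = -9.77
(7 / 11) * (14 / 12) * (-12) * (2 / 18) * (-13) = 1274 / 99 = 12.87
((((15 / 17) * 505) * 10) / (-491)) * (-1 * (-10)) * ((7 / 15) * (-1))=353500 / 8347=42.35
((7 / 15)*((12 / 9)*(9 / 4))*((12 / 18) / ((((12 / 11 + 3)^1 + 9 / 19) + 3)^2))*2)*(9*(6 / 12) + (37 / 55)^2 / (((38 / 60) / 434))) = 641344354 / 62489025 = 10.26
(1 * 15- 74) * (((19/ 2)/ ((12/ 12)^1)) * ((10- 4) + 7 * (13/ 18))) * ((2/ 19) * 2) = -11741/ 9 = -1304.56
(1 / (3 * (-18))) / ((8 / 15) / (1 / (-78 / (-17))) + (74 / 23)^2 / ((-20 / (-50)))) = -44965 / 68778828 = -0.00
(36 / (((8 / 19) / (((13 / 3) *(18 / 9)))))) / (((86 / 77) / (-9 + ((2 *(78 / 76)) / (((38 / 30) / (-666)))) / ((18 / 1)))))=-37378341 / 817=-45750.72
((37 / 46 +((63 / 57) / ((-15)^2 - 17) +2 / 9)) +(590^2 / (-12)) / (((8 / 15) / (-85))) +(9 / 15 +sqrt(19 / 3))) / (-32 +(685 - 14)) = sqrt(57) / 1917 +18910386881177 / 2613714480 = 7235.07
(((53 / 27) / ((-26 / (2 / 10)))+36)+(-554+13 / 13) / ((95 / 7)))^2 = 100875476881 / 4447556100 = 22.68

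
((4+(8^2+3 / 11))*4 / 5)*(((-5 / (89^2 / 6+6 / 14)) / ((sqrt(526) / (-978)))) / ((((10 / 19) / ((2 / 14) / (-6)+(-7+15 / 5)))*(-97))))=2358408858*sqrt(526) / 77823218825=0.70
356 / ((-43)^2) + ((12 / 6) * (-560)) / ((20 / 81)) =-8386708 / 1849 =-4535.81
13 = 13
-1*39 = -39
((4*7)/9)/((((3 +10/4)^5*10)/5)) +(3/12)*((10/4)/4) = 7261631/46382688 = 0.16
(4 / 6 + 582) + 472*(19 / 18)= 9728 / 9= 1080.89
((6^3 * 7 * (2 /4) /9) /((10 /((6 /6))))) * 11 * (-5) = -462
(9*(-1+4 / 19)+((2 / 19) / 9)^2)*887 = -184284007 / 29241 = -6302.25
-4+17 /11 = -27 /11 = -2.45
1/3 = 0.33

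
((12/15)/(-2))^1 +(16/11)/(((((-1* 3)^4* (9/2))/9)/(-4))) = -2422/4455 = -0.54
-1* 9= -9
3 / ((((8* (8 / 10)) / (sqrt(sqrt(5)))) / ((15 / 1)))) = 225* 5^(1 / 4) / 32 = 10.51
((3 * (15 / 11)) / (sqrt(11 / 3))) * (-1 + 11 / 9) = 0.47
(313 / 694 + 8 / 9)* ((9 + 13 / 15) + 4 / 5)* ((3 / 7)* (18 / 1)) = 267808 / 2429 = 110.25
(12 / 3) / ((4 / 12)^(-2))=4 / 9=0.44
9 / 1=9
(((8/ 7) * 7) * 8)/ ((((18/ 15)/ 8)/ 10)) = 12800/ 3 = 4266.67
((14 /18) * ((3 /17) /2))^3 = 343 /1061208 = 0.00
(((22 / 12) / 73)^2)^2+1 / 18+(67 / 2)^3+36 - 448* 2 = 1352015206776079 / 36804120336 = 36735.43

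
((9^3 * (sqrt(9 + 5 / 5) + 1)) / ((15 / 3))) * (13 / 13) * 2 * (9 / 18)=729 / 5 + 729 * sqrt(10) / 5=606.86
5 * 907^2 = 4113245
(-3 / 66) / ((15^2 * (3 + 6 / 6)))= -1 / 19800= -0.00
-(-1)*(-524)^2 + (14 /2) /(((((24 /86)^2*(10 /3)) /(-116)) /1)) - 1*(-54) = 271502.11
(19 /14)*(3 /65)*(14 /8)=0.11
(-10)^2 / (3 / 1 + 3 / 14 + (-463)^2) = 1400 / 3001211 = 0.00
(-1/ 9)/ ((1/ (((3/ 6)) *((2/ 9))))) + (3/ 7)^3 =1844/ 27783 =0.07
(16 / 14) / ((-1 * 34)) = -4 / 119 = -0.03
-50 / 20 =-5 / 2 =-2.50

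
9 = 9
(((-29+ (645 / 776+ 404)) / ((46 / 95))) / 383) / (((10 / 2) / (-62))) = -171778905 / 6835784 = -25.13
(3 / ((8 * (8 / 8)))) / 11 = 3 / 88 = 0.03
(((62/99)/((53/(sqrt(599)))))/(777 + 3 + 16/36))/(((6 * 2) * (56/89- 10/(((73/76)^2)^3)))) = -417531130331351 * sqrt(599)/4005595534159855418112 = -0.00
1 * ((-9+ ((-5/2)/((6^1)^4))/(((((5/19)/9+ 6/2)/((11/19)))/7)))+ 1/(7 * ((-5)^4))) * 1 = -839379313/93240000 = -9.00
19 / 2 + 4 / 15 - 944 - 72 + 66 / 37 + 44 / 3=-1098659 / 1110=-989.78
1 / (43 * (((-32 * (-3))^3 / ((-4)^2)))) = 1 / 2377728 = 0.00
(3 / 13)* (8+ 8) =48 / 13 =3.69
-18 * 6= -108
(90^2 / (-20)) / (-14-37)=135 / 17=7.94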